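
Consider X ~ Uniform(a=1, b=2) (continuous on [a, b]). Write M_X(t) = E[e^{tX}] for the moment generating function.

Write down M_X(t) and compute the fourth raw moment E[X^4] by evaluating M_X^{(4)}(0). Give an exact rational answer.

M_X(t) = (e^(2*t) - e^(t))/t
D^4[M](t) = (16*t^4*e^(2*t) - t^4*e^(t) - 32*t^3*e^(2*t) + 4*t^3*e^(t) + 48*t^2*e^(2*t) - 12*t^2*e^(t) - 48*t*e^(2*t) + 24*t*e^(t) + 24*e^(2*t) - 24*e^(t))/t^5

E[X^4] = D^4[M](0) = 31/5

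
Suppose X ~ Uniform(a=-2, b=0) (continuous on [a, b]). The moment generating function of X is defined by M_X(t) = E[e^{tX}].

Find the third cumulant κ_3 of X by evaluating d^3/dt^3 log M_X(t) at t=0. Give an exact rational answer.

M_X(t) = (1 - e^(-2*t))/(2*t)
K_X(t) = log M_X(t) = -log(t) + log(1 - e^(-2*t)) - log(2)
D^3[K](t) = (8*t^3*e^(4*t) + 8*t^3*e^(2*t) - 2*e^(6*t) + 6*e^(4*t) - 6*e^(2*t) + 2)/(t^3*e^(6*t) - 3*t^3*e^(4*t) + 3*t^3*e^(2*t) - t^3)

κ_3 = D^3[K](0) = 0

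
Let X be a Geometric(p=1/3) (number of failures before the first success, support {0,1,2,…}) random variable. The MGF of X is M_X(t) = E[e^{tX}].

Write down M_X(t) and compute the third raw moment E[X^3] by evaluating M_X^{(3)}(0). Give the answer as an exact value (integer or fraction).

E[X^3] = D^3[M](0) = 74

M_X(t) = 1/(3*(1 - 2*e^(t)/3))
D^3[M](t) = (8*e^(3*t) + 48*e^(2*t) + 18*e^(t))/(16*e^(4*t) - 96*e^(3*t) + 216*e^(2*t) - 216*e^(t) + 81)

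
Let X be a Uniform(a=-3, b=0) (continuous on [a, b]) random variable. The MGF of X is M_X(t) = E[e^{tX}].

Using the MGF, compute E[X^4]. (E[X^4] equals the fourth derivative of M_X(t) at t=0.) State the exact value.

M_X(t) = (1 - e^(-3*t))/(3*t)
dM/dt = (3*t - e^(3*t) + 1)*e^(-3*t)/(3*t^2)
d^2M/dt^2 = (-9*t^2 - 6*t + 2*e^(3*t) - 2)*e^(-3*t)/(3*t^3)
d^3M/dt^3 = (9*t^3 + 9*t^2 + 6*t - 2*e^(3*t) + 2)*e^(-3*t)/t^4
d^4M/dt^4 = (-27*t^4 - 36*t^3 - 36*t^2 - 24*t + 8*e^(3*t) - 8)*e^(-3*t)/t^5

E[X^4] = d^4M/dt^4 |_{t=0} = 81/5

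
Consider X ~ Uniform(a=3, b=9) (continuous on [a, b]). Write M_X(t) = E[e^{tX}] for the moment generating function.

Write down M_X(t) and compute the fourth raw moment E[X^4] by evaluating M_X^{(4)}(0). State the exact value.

M_X(t) = (e^(9*t) - e^(3*t))/(6*t)
dM/dt = (9*t*e^(9*t) - 3*t*e^(3*t) - e^(9*t) + e^(3*t))/(6*t^2)
d^2M/dt^2 = (81*t^2*e^(9*t) - 9*t^2*e^(3*t) - 18*t*e^(9*t) + 6*t*e^(3*t) + 2*e^(9*t) - 2*e^(3*t))/(6*t^3)
d^3M/dt^3 = (243*t^3*e^(9*t) - 9*t^3*e^(3*t) - 81*t^2*e^(9*t) + 9*t^2*e^(3*t) + 18*t*e^(9*t) - 6*t*e^(3*t) - 2*e^(9*t) + 2*e^(3*t))/(2*t^4)

E[X^4] = d^4M/dt^4 |_{t=0} = 9801/5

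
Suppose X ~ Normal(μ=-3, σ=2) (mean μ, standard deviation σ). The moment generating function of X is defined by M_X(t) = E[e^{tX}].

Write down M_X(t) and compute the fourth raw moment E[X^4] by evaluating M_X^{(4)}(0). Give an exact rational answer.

M_X(t) = e^(2*t^2 - 3*t)
dM/dt = 4*t*e^(-3*t)*e^(2*t^2) - 3*e^(-3*t)*e^(2*t^2)
d^2M/dt^2 = (16*t^2*e^(2*t^2) - 24*t*e^(2*t^2) + 13*e^(2*t^2))*e^(-3*t)
d^3M/dt^3 = (64*t^3*e^(2*t^2) - 144*t^2*e^(2*t^2) + 156*t*e^(2*t^2) - 63*e^(2*t^2))*e^(-3*t)
d^4M/dt^4 = (256*t^4*e^(2*t^2) - 768*t^3*e^(2*t^2) + 1248*t^2*e^(2*t^2) - 1008*t*e^(2*t^2) + 345*e^(2*t^2))*e^(-3*t)

E[X^4] = d^4M/dt^4 |_{t=0} = 345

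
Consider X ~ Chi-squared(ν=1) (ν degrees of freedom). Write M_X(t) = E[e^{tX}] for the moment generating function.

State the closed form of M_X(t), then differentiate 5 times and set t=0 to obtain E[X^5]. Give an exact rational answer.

M_X(t) = 1/√(1 - 2*t)
D^5[M](t) = -945/(32*t^5*√(1 - 2*t) - 80*t^4*√(1 - 2*t) + 80*t^3*√(1 - 2*t) - 40*t^2*√(1 - 2*t) + 10*t*√(1 - 2*t) - √(1 - 2*t))

E[X^5] = D^5[M](0) = 945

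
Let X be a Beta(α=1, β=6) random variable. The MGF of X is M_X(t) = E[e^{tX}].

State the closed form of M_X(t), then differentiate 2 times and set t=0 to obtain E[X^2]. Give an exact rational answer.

M_X(t) = ₁F₁(1; 7; t)
M^(2)(t) = ₁F₁(3; 9; t)/28

E[X^2] = M^(2)(0) = 1/28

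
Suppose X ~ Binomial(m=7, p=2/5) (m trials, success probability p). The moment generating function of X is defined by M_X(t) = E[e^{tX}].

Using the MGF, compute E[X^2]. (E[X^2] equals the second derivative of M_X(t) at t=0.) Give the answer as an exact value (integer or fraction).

M_X(t) = (2*e^(t)/5 + 3/5)^7
M′(t) = 896*e^(7*t)/78125 + 8064*e^(6*t)/78125 + 6048*e^(5*t)/15625 + 12096*e^(4*t)/15625 + 13608*e^(3*t)/15625 + 40824*e^(2*t)/78125 + 10206*e^(t)/78125
M′′(t) = 6272*e^(7*t)/78125 + 48384*e^(6*t)/78125 + 6048*e^(5*t)/3125 + 48384*e^(4*t)/15625 + 40824*e^(3*t)/15625 + 81648*e^(2*t)/78125 + 10206*e^(t)/78125

E[X^2] = M′′(0) = 238/25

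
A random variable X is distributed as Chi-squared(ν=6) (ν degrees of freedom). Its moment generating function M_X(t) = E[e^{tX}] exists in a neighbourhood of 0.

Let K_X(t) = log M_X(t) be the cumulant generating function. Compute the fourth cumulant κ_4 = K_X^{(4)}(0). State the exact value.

M_X(t) = (1 - 2*t)^(-3)
K_X(t) = log M_X(t) = -3*log(1 - 2*t)
K′(t) = -6/(2*t - 1)
K′′(t) = 12/(4*t^2 - 4*t + 1)
K′′′(t) = -48/(8*t^3 - 12*t^2 + 6*t - 1)
K′′′′(t) = 288/(16*t^4 - 32*t^3 + 24*t^2 - 8*t + 1)

κ_4 = K′′′′(0) = 288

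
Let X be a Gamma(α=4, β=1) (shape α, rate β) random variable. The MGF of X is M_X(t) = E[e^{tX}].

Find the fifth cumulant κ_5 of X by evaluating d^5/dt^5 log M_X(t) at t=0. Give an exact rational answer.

κ_5 = K′′′′′(0) = 96

M_X(t) = (1 - t)^(-4)
K_X(t) = log M_X(t) = -4*log(1 - t)
K′(t) = -4/(t - 1)
K′′(t) = 4/(t^2 - 2*t + 1)
K′′′(t) = -8/(t^3 - 3*t^2 + 3*t - 1)
K′′′′(t) = 24/(t^4 - 4*t^3 + 6*t^2 - 4*t + 1)
K′′′′′(t) = -96/(t^5 - 5*t^4 + 10*t^3 - 10*t^2 + 5*t - 1)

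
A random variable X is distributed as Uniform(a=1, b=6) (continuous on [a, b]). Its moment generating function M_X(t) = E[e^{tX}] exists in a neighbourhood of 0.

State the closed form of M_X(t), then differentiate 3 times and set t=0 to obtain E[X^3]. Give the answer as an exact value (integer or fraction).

M_X(t) = (e^(6*t) - e^(t))/(5*t)
M^(3)(t) = (216*t^3*e^(6*t) - t^3*e^(t) - 108*t^2*e^(6*t) + 3*t^2*e^(t) + 36*t*e^(6*t) - 6*t*e^(t) - 6*e^(6*t) + 6*e^(t))/(5*t^4)

E[X^3] = M^(3)(0) = 259/4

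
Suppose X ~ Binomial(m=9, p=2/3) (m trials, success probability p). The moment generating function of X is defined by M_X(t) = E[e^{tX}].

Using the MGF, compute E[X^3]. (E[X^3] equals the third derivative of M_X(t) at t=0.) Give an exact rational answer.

M_X(t) = (2*e^(t)/3 + 1/3)^9

E[X^3] = M^(3)(0) = 754/3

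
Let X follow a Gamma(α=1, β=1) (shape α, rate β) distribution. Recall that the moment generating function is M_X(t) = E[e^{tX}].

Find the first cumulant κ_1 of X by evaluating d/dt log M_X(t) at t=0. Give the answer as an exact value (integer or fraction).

κ_1 = K^(1)(0) = 1

M_X(t) = 1/(1 - t)
K_X(t) = log M_X(t) = -log(1 - t)
K^(1)(t) = -1/(t - 1)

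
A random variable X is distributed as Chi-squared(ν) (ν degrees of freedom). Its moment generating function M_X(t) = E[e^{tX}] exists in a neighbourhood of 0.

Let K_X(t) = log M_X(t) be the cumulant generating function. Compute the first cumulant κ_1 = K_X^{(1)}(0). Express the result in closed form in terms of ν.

κ_1 = K^(1)(0) = ν

M_X(t) = (1 - 2*t)^(-ν/2)
K_X(t) = log M_X(t) = -ν*log(1 - 2*t)/2
K^(1)(t) = -ν/(2*t - 1)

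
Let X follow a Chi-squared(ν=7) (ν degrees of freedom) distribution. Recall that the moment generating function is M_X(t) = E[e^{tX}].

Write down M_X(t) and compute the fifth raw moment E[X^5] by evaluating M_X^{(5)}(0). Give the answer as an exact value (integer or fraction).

M_X(t) = (1 - 2*t)^(-7/2)

E[X^5] = D^5[M](0) = 135135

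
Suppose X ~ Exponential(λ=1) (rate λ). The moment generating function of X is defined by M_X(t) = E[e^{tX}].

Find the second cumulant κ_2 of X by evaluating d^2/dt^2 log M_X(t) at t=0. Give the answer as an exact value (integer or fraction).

M_X(t) = 1/(1 - t)
K_X(t) = log M_X(t) = -log(1 - t)
dK/dt = -1/(t - 1)
d^2K/dt^2 = 1/(t^2 - 2*t + 1)

κ_2 = d^2K/dt^2 |_{t=0} = 1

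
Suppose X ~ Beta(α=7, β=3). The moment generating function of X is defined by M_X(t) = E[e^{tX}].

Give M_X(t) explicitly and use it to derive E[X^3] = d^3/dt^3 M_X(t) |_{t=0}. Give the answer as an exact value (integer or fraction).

E[X^3] = M′′′(0) = 21/55

M_X(t) = ₁F₁(7; 10; t)
M′(t) = 7*₁F₁(8; 11; t)/10
M′′(t) = 28*₁F₁(9; 12; t)/55
M′′′(t) = 21*₁F₁(10; 13; t)/55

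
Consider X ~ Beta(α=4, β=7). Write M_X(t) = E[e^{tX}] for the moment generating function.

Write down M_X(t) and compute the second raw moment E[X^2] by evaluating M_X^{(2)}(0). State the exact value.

E[X^2] = M^(2)(0) = 5/33

M_X(t) = ₁F₁(4; 11; t)
M^(2)(t) = 5*₁F₁(6; 13; t)/33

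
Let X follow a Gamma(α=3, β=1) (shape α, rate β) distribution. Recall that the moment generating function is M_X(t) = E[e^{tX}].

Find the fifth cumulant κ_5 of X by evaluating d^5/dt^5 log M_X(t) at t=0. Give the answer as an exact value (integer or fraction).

κ_5 = K′′′′′(0) = 72

M_X(t) = (1 - t)^(-3)
K_X(t) = log M_X(t) = -3*log(1 - t)
K′(t) = -3/(t - 1)
K′′(t) = 3/(t^2 - 2*t + 1)
K′′′(t) = -6/(t^3 - 3*t^2 + 3*t - 1)
K′′′′(t) = 18/(t^4 - 4*t^3 + 6*t^2 - 4*t + 1)
K′′′′′(t) = -72/(t^5 - 5*t^4 + 10*t^3 - 10*t^2 + 5*t - 1)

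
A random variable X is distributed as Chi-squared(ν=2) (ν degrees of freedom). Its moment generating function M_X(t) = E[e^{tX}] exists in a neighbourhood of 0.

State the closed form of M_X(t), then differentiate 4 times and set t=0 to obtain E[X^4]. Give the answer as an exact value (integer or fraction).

M_X(t) = 1/(1 - 2*t)
dM/dt = 2/(4*t^2 - 4*t + 1)
d^2M/dt^2 = -8/(8*t^3 - 12*t^2 + 6*t - 1)
d^3M/dt^3 = 48/(16*t^4 - 32*t^3 + 24*t^2 - 8*t + 1)
d^4M/dt^4 = -384/(32*t^5 - 80*t^4 + 80*t^3 - 40*t^2 + 10*t - 1)

E[X^4] = d^4M/dt^4 |_{t=0} = 384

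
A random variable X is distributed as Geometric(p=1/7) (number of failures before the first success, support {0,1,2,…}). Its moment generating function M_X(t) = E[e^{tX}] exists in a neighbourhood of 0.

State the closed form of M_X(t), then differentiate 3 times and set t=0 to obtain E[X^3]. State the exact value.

M_X(t) = 1/(7*(1 - 6*e^(t)/7))
M′(t) = 6*e^(t)/(36*e^(2*t) - 84*e^(t) + 49)
M′′(t) = (-36*e^(2*t) - 42*e^(t))/(216*e^(3*t) - 756*e^(2*t) + 882*e^(t) - 343)
M′′′(t) = (216*e^(3*t) + 1008*e^(2*t) + 294*e^(t))/(1296*e^(4*t) - 6048*e^(3*t) + 10584*e^(2*t) - 8232*e^(t) + 2401)

E[X^3] = M′′′(0) = 1518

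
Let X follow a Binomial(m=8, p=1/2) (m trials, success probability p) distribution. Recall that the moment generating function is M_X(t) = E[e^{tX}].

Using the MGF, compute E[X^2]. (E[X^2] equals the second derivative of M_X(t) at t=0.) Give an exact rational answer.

E[X^2] = d^2M/dt^2 |_{t=0} = 18

M_X(t) = (e^(t)/2 + 1/2)^8
dM/dt = e^(8*t)/32 + 7*e^(7*t)/32 + 21*e^(6*t)/32 + 35*e^(5*t)/32 + 35*e^(4*t)/32 + 21*e^(3*t)/32 + 7*e^(2*t)/32 + e^(t)/32
d^2M/dt^2 = e^(8*t)/4 + 49*e^(7*t)/32 + 63*e^(6*t)/16 + 175*e^(5*t)/32 + 35*e^(4*t)/8 + 63*e^(3*t)/32 + 7*e^(2*t)/16 + e^(t)/32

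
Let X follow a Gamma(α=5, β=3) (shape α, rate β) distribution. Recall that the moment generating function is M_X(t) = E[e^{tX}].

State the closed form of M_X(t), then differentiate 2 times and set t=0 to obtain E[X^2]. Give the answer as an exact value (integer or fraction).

M_X(t) = 243/(3 - t)^5
M′(t) = 1215/(t^6 - 18*t^5 + 135*t^4 - 540*t^3 + 1215*t^2 - 1458*t + 729)
M′′(t) = -7290/(t^7 - 21*t^6 + 189*t^5 - 945*t^4 + 2835*t^3 - 5103*t^2 + 5103*t - 2187)

E[X^2] = M′′(0) = 10/3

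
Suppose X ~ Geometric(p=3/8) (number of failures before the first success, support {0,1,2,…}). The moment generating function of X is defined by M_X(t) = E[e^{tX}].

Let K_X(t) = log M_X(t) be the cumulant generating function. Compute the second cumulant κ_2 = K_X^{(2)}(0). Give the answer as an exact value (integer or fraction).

κ_2 = K^(2)(0) = 40/9

M_X(t) = 3/(8*(1 - 5*e^(t)/8))
K_X(t) = log M_X(t) = -log(1 - 5*e^(t)/8) - 3*log(2) + log(3)
K^(2)(t) = 40*e^(t)/(25*e^(2*t) - 80*e^(t) + 64)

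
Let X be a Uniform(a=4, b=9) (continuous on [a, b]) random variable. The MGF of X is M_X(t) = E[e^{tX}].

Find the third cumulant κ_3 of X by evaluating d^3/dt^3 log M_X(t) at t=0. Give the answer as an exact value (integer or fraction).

M_X(t) = (e^(9*t) - e^(4*t))/(5*t)
K_X(t) = log M_X(t) = -log(t) + log(e^(9*t) - e^(4*t)) - log(5)
D^3[K](t) = (125*t^3*e^(10*t) + 125*t^3*e^(5*t) - 2*e^(15*t) + 6*e^(10*t) - 6*e^(5*t) + 2)/(t^3*e^(15*t) - 3*t^3*e^(10*t) + 3*t^3*e^(5*t) - t^3)

κ_3 = D^3[K](0) = 0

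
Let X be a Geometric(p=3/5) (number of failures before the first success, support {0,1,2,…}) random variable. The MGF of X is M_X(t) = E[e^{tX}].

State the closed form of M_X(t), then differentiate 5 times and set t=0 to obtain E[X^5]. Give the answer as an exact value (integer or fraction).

M_X(t) = 3/(5*(1 - 2*e^(t)/5))

E[X^5] = D^5[M](0) = 9854/81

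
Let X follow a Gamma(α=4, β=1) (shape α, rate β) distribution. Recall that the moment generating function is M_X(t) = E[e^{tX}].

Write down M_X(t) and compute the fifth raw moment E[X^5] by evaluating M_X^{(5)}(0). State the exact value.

M_X(t) = (1 - t)^(-4)
M′(t) = -4/(t^5 - 5*t^4 + 10*t^3 - 10*t^2 + 5*t - 1)
M′′(t) = 20/(t^6 - 6*t^5 + 15*t^4 - 20*t^3 + 15*t^2 - 6*t + 1)
M′′′(t) = -120/(t^7 - 7*t^6 + 21*t^5 - 35*t^4 + 35*t^3 - 21*t^2 + 7*t - 1)
M′′′′(t) = 840/(t^8 - 8*t^7 + 28*t^6 - 56*t^5 + 70*t^4 - 56*t^3 + 28*t^2 - 8*t + 1)
M′′′′′(t) = -6720/(t^9 - 9*t^8 + 36*t^7 - 84*t^6 + 126*t^5 - 126*t^4 + 84*t^3 - 36*t^2 + 9*t - 1)

E[X^5] = M′′′′′(0) = 6720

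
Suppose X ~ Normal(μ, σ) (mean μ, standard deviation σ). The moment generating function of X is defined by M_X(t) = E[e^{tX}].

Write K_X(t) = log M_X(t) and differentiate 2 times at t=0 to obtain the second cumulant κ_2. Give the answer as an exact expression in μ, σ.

M_X(t) = e^(μ*t + σ^2*t^2/2)
K_X(t) = log M_X(t) = μ*t + σ^2*t^2/2
K′(t) = μ + σ^2*t
K′′(t) = σ^2

κ_2 = K′′(0) = σ^2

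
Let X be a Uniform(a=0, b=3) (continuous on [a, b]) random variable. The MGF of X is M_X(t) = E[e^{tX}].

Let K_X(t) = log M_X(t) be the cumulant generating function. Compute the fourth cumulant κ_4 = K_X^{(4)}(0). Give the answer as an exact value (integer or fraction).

M_X(t) = (e^(3*t) - 1)/(3*t)
K_X(t) = log M_X(t) = -log(t) + log(e^(3*t) - 1) - log(3)
dK/dt = (3*t*e^(3*t) - e^(3*t) + 1)/(t*e^(3*t) - t)
d^2K/dt^2 = (-9*t^2*e^(3*t) + e^(6*t) - 2*e^(3*t) + 1)/(t^2*e^(6*t) - 2*t^2*e^(3*t) + t^2)
d^3K/dt^3 = (27*t^3*e^(6*t) + 27*t^3*e^(3*t) - 2*e^(9*t) + 6*e^(6*t) - 6*e^(3*t) + 2)/(t^3*e^(9*t) - 3*t^3*e^(6*t) + 3*t^3*e^(3*t) - t^3)

κ_4 = d^4K/dt^4 |_{t=0} = -27/40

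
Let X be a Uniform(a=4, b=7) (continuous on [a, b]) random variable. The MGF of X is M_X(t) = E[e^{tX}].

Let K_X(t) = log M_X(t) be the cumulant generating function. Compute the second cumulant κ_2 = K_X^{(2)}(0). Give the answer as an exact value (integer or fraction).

κ_2 = d^2K/dt^2 |_{t=0} = 3/4

M_X(t) = (e^(7*t) - e^(4*t))/(3*t)
K_X(t) = log M_X(t) = -log(t) + log(e^(7*t) - e^(4*t)) - log(3)
dK/dt = (7*t*e^(3*t) - 4*t - e^(3*t) + 1)/(t*e^(3*t) - t)
d^2K/dt^2 = (-9*t^2*e^(3*t) + e^(6*t) - 2*e^(3*t) + 1)/(t^2*e^(6*t) - 2*t^2*e^(3*t) + t^2)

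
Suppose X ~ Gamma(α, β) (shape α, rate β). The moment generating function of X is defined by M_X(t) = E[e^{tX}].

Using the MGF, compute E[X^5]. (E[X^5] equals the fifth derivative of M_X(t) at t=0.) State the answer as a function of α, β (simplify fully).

E[X^5] = M^(5)(0) = α*(α^4 + 10*α^3 + 35*α^2 + 50*α + 24)/β^5

M_X(t) = (β/(β - t))^α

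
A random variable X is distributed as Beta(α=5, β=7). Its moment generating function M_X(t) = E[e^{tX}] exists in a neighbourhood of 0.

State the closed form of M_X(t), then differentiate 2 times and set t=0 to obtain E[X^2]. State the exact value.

M_X(t) = ₁F₁(5; 12; t)
M′(t) = 5*₁F₁(6; 13; t)/12
M′′(t) = 5*₁F₁(7; 14; t)/26

E[X^2] = M′′(0) = 5/26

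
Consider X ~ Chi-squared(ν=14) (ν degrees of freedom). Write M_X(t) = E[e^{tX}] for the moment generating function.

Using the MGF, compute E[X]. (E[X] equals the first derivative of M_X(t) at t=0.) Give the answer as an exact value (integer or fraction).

M_X(t) = (1 - 2*t)^(-7)
M′(t) = 14/(256*t^8 - 1024*t^7 + 1792*t^6 - 1792*t^5 + 1120*t^4 - 448*t^3 + 112*t^2 - 16*t + 1)

E[X] = M′(0) = 14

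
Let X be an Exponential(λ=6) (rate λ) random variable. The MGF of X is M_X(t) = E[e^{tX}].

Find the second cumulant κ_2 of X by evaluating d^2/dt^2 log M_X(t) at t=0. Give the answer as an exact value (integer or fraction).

M_X(t) = 6/(6 - t)
K_X(t) = log M_X(t) = -log(6 - t) + log(6)
D^2[K](t) = 1/(t^2 - 12*t + 36)

κ_2 = D^2[K](0) = 1/36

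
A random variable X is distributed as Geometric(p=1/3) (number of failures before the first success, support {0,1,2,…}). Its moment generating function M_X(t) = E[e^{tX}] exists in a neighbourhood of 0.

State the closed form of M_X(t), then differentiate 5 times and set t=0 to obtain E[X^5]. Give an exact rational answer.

E[X^5] = M^(5)(0) = 9002

M_X(t) = 1/(3*(1 - 2*e^(t)/3))
M^(5)(t) = (32*e^(5*t) + 1248*e^(4*t) + 4752*e^(3*t) + 2808*e^(2*t) + 162*e^(t))/(64*e^(6*t) - 576*e^(5*t) + 2160*e^(4*t) - 4320*e^(3*t) + 4860*e^(2*t) - 2916*e^(t) + 729)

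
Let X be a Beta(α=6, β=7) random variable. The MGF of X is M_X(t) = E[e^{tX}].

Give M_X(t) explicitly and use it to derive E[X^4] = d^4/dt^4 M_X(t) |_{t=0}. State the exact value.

M_X(t) = ₁F₁(6; 13; t)
D^4[M](t) = 9*₁F₁(10; 17; t)/130

E[X^4] = D^4[M](0) = 9/130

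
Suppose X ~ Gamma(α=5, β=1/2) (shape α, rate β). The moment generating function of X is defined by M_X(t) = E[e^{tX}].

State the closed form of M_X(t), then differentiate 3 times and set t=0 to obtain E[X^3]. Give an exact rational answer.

M_X(t) = 1/(32*(1/2 - t)^5)
dM/dt = 10/(64*t^6 - 192*t^5 + 240*t^4 - 160*t^3 + 60*t^2 - 12*t + 1)
d^2M/dt^2 = -120/(128*t^7 - 448*t^6 + 672*t^5 - 560*t^4 + 280*t^3 - 84*t^2 + 14*t - 1)
d^3M/dt^3 = 1680/(256*t^8 - 1024*t^7 + 1792*t^6 - 1792*t^5 + 1120*t^4 - 448*t^3 + 112*t^2 - 16*t + 1)

E[X^3] = d^3M/dt^3 |_{t=0} = 1680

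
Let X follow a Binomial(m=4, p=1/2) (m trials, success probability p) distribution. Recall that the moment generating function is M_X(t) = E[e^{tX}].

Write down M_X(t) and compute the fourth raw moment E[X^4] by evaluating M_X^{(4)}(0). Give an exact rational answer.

E[X^4] = d^4M/dt^4 |_{t=0} = 85/2

M_X(t) = (e^(t)/2 + 1/2)^4
dM/dt = e^(4*t)/4 + 3*e^(3*t)/4 + 3*e^(2*t)/4 + e^(t)/4
d^2M/dt^2 = e^(4*t) + 9*e^(3*t)/4 + 3*e^(2*t)/2 + e^(t)/4
d^3M/dt^3 = 4*e^(4*t) + 27*e^(3*t)/4 + 3*e^(2*t) + e^(t)/4
d^4M/dt^4 = 16*e^(4*t) + 81*e^(3*t)/4 + 6*e^(2*t) + e^(t)/4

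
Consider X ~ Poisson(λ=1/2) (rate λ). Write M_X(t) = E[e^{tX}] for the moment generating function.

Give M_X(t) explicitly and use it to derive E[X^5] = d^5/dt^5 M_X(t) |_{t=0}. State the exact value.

M_X(t) = e^(e^(t)/2 - 1/2)
dM/dt = e^(-1/2)*e^(t)*e^(e^(t)/2)/2
d^2M/dt^2 = (e^(2*t)*e^(e^(t)/2) + 2*e^(t)*e^(e^(t)/2))*e^(-1/2)/4
d^3M/dt^3 = (e^(3*t)*e^(e^(t)/2) + 6*e^(2*t)*e^(e^(t)/2) + 4*e^(t)*e^(e^(t)/2))*e^(-1/2)/8
d^4M/dt^4 = (e^(4*t)*e^(e^(t)/2) + 12*e^(3*t)*e^(e^(t)/2) + 28*e^(2*t)*e^(e^(t)/2) + 8*e^(t)*e^(e^(t)/2))*e^(-1/2)/16
d^5M/dt^5 = (e^(5*t)*e^(e^(t)/2) + 20*e^(4*t)*e^(e^(t)/2) + 100*e^(3*t)*e^(e^(t)/2) + 120*e^(2*t)*e^(e^(t)/2) + 16*e^(t)*e^(e^(t)/2))*e^(-1/2)/32

E[X^5] = d^5M/dt^5 |_{t=0} = 257/32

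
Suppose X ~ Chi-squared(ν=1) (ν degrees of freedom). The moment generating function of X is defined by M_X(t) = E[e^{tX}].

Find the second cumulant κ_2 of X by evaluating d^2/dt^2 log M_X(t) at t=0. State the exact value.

M_X(t) = 1/√(1 - 2*t)
K_X(t) = log M_X(t) = -log(1 - 2*t)/2
K′(t) = -1/(2*t - 1)
K′′(t) = 2/(4*t^2 - 4*t + 1)

κ_2 = K′′(0) = 2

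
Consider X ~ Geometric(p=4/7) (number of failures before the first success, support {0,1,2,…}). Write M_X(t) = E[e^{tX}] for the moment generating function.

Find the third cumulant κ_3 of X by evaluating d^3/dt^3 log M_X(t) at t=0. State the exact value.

κ_3 = D^3[K](0) = 105/32

M_X(t) = 4/(7*(1 - 3*e^(t)/7))
K_X(t) = log M_X(t) = -log(1 - 3*e^(t)/7) - log(7) + 2*log(2)
D^3[K](t) = (-63*e^(2*t) - 147*e^(t))/(27*e^(3*t) - 189*e^(2*t) + 441*e^(t) - 343)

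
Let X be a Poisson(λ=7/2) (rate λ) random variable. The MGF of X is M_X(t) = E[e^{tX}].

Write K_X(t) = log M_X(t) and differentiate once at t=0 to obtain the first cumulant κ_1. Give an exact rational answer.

κ_1 = K′(0) = 7/2

M_X(t) = e^(7*e^(t)/2 - 7/2)
K_X(t) = log M_X(t) = 7*e^(t)/2 - 7/2
K′(t) = 7*e^(t)/2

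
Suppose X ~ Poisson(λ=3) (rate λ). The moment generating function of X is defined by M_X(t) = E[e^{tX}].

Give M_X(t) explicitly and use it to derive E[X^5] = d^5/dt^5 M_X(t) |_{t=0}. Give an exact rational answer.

E[X^5] = M′′′′′(0) = 1866

M_X(t) = e^(3*e^(t) - 3)
M′(t) = 3*e^(-3)*e^(t)*e^(3*e^(t))
M′′(t) = (9*e^(2*t)*e^(3*e^(t)) + 3*e^(t)*e^(3*e^(t)))*e^(-3)
M′′′(t) = (27*e^(3*t)*e^(3*e^(t)) + 27*e^(2*t)*e^(3*e^(t)) + 3*e^(t)*e^(3*e^(t)))*e^(-3)
M′′′′(t) = (81*e^(4*t)*e^(3*e^(t)) + 162*e^(3*t)*e^(3*e^(t)) + 63*e^(2*t)*e^(3*e^(t)) + 3*e^(t)*e^(3*e^(t)))*e^(-3)
M′′′′′(t) = (243*e^(5*t)*e^(3*e^(t)) + 810*e^(4*t)*e^(3*e^(t)) + 675*e^(3*t)*e^(3*e^(t)) + 135*e^(2*t)*e^(3*e^(t)) + 3*e^(t)*e^(3*e^(t)))*e^(-3)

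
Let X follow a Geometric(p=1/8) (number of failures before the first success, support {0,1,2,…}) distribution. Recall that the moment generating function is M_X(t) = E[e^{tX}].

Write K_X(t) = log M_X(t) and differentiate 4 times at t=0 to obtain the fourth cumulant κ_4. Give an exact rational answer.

M_X(t) = 1/(8*(1 - 7*e^(t)/8))
K_X(t) = log M_X(t) = -log(1 - 7*e^(t)/8) - 3*log(2)
K′(t) = -7*e^(t)/(7*e^(t) - 8)
K′′(t) = 56*e^(t)/(49*e^(2*t) - 112*e^(t) + 64)
K′′′(t) = (-392*e^(2*t) - 448*e^(t))/(343*e^(3*t) - 1176*e^(2*t) + 1344*e^(t) - 512)
K′′′′(t) = (2744*e^(3*t) + 12544*e^(2*t) + 3584*e^(t))/(2401*e^(4*t) - 10976*e^(3*t) + 18816*e^(2*t) - 14336*e^(t) + 4096)

κ_4 = K′′′′(0) = 18872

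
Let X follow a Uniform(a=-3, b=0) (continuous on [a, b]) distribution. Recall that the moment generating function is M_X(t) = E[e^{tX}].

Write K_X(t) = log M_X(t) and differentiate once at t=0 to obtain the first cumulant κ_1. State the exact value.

M_X(t) = (1 - e^(-3*t))/(3*t)
K_X(t) = log M_X(t) = -log(t) + log(1 - e^(-3*t)) - log(3)
D[K](t) = (3*t - e^(3*t) + 1)/(t*e^(3*t) - t)

κ_1 = D[K](0) = -3/2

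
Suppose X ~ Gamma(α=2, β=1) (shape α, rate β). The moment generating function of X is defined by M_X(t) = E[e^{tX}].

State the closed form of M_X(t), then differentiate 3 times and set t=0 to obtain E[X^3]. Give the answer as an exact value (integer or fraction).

E[X^3] = D^3[M](0) = 24

M_X(t) = (1 - t)^(-2)
D^3[M](t) = -24/(t^5 - 5*t^4 + 10*t^3 - 10*t^2 + 5*t - 1)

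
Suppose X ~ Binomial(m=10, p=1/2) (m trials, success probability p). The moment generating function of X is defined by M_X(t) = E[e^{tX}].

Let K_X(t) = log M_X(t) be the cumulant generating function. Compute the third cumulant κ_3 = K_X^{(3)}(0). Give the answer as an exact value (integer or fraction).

κ_3 = D^3[K](0) = 0

M_X(t) = (e^(t)/2 + 1/2)^10
K_X(t) = log M_X(t) = 10*log(e^(t)/2 + 1/2)
D^3[K](t) = (-10*e^(2*t) + 10*e^(t))/(e^(3*t) + 3*e^(2*t) + 3*e^(t) + 1)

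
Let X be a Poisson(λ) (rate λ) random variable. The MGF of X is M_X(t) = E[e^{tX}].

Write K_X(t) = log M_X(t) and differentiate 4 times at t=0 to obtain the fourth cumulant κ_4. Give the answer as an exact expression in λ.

κ_4 = d^4K/dt^4 |_{t=0} = λ

M_X(t) = e^(λ*(e^(t) - 1))
K_X(t) = log M_X(t) = λ*(e^(t) - 1)
dK/dt = λ*e^(t)
d^2K/dt^2 = λ*e^(t)
d^3K/dt^3 = λ*e^(t)
d^4K/dt^4 = λ*e^(t)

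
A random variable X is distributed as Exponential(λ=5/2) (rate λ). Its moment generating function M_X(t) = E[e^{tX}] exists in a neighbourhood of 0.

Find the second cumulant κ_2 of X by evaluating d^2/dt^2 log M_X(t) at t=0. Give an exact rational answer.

κ_2 = K^(2)(0) = 4/25

M_X(t) = 5/(2*(5/2 - t))
K_X(t) = log M_X(t) = -log(5/2 - t) - log(2) + log(5)
K^(2)(t) = 4/(4*t^2 - 20*t + 25)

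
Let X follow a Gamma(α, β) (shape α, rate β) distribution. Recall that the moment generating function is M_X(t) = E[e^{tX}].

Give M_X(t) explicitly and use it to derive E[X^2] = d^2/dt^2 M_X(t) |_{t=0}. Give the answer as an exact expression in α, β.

E[X^2] = M′′(0) = α*(α + 1)/β^2

M_X(t) = (β/(β - t))^α
M′(t) = -α*β^α*(1/(β - t))^α/(-β + t)
M′′(t) = (α^2*β^α*(1/(β - t))^α + α*β^α*(1/(β - t))^α)/(β^2 - 2*β*t + t^2)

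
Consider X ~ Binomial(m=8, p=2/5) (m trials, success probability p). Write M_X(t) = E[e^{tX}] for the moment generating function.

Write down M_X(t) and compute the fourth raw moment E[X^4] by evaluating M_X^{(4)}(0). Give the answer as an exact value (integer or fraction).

M_X(t) = (2*e^(t)/5 + 3/5)^8

E[X^4] = d^4M/dt^4 |_{t=0} = 29744/125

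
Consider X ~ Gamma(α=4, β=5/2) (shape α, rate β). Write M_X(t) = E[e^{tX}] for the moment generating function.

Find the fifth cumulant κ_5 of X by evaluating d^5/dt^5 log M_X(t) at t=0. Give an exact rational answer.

M_X(t) = 625/(16*(5/2 - t)^4)
K_X(t) = log M_X(t) = -4*log(5/2 - t) - 4*log(2) + 4*log(5)
K′(t) = -8/(2*t - 5)
K′′(t) = 16/(4*t^2 - 20*t + 25)
K′′′(t) = -64/(8*t^3 - 60*t^2 + 150*t - 125)
K′′′′(t) = 384/(16*t^4 - 160*t^3 + 600*t^2 - 1000*t + 625)
K′′′′′(t) = -3072/(32*t^5 - 400*t^4 + 2000*t^3 - 5000*t^2 + 6250*t - 3125)

κ_5 = K′′′′′(0) = 3072/3125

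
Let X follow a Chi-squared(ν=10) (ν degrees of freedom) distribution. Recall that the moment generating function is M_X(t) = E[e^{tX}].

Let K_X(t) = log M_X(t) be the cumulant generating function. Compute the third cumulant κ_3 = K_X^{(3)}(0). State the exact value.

M_X(t) = (1 - 2*t)^(-5)
K_X(t) = log M_X(t) = -5*log(1 - 2*t)
dK/dt = -10/(2*t - 1)
d^2K/dt^2 = 20/(4*t^2 - 4*t + 1)
d^3K/dt^3 = -80/(8*t^3 - 12*t^2 + 6*t - 1)

κ_3 = d^3K/dt^3 |_{t=0} = 80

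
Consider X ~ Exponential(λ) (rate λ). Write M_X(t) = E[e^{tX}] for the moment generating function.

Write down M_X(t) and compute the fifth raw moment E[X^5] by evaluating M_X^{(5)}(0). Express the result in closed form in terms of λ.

E[X^5] = M′′′′′(0) = 120/λ^5

M_X(t) = λ/(λ - t)
M′(t) = λ/(λ^2 - 2*λ*t + t^2)
M′′(t) = -2*λ/(-λ^3 + 3*λ^2*t - 3*λ*t^2 + t^3)
M′′′(t) = 6*λ/(λ^4 - 4*λ^3*t + 6*λ^2*t^2 - 4*λ*t^3 + t^4)
M′′′′(t) = -24*λ/(-λ^5 + 5*λ^4*t - 10*λ^3*t^2 + 10*λ^2*t^3 - 5*λ*t^4 + t^5)
M′′′′′(t) = 120*λ/(λ^6 - 6*λ^5*t + 15*λ^4*t^2 - 20*λ^3*t^3 + 15*λ^2*t^4 - 6*λ*t^5 + t^6)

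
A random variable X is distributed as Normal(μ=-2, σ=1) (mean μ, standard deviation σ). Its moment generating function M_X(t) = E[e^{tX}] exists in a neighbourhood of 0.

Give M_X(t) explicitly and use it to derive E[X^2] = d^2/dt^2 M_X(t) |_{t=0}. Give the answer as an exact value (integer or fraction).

M_X(t) = e^(t^2/2 - 2*t)
dM/dt = t*e^(-2*t)*e^(t^2/2) - 2*e^(-2*t)*e^(t^2/2)
d^2M/dt^2 = (t^2*e^(t^2/2) - 4*t*e^(t^2/2) + 5*e^(t^2/2))*e^(-2*t)

E[X^2] = d^2M/dt^2 |_{t=0} = 5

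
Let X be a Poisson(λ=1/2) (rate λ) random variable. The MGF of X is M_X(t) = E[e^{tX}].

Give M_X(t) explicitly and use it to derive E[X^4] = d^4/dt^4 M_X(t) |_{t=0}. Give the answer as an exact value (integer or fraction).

M_X(t) = e^(e^(t)/2 - 1/2)
M′(t) = e^(-1/2)*e^(t)*e^(e^(t)/2)/2
M′′(t) = (e^(2*t)*e^(e^(t)/2) + 2*e^(t)*e^(e^(t)/2))*e^(-1/2)/4
M′′′(t) = (e^(3*t)*e^(e^(t)/2) + 6*e^(2*t)*e^(e^(t)/2) + 4*e^(t)*e^(e^(t)/2))*e^(-1/2)/8
M′′′′(t) = (e^(4*t)*e^(e^(t)/2) + 12*e^(3*t)*e^(e^(t)/2) + 28*e^(2*t)*e^(e^(t)/2) + 8*e^(t)*e^(e^(t)/2))*e^(-1/2)/16

E[X^4] = M′′′′(0) = 49/16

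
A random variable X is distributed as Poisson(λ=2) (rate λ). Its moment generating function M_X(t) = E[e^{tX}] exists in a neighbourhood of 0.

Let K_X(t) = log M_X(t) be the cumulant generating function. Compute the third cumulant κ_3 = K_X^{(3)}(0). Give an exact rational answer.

κ_3 = D^3[K](0) = 2

M_X(t) = e^(2*e^(t) - 2)
K_X(t) = log M_X(t) = 2*e^(t) - 2
D^3[K](t) = 2*e^(t)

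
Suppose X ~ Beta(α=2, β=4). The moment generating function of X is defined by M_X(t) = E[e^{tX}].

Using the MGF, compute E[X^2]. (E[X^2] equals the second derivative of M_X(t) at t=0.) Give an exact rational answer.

M_X(t) = ₁F₁(2; 6; t)
M′(t) = ₁F₁(3; 7; t)/3
M′′(t) = ₁F₁(4; 8; t)/7

E[X^2] = M′′(0) = 1/7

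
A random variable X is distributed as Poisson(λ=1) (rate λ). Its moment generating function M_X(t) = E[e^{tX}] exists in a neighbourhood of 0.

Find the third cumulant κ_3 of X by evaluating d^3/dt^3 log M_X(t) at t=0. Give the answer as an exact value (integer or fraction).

κ_3 = D^3[K](0) = 1

M_X(t) = e^(e^(t) - 1)
K_X(t) = log M_X(t) = e^(t) - 1
D^3[K](t) = e^(t)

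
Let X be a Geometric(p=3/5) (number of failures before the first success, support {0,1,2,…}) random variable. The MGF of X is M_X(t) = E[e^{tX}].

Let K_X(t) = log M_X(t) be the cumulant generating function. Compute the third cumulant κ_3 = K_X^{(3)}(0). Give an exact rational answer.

M_X(t) = 3/(5*(1 - 2*e^(t)/5))
K_X(t) = log M_X(t) = -log(1 - 2*e^(t)/5) - log(5) + log(3)
D^3[K](t) = (-20*e^(2*t) - 50*e^(t))/(8*e^(3*t) - 60*e^(2*t) + 150*e^(t) - 125)

κ_3 = D^3[K](0) = 70/27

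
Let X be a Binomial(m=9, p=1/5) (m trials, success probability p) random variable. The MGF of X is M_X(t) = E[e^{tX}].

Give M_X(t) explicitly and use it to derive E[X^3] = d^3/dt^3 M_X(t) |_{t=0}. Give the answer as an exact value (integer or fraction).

M_X(t) = (e^(t)/5 + 4/5)^9

E[X^3] = D^3[M](0) = 1809/125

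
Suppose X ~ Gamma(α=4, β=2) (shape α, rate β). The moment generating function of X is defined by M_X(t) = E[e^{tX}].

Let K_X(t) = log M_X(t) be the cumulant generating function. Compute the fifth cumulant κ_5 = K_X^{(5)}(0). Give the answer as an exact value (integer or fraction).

M_X(t) = 16/(2 - t)^4
K_X(t) = log M_X(t) = -4*log(2 - t) + 4*log(2)
D^5[K](t) = -96/(t^5 - 10*t^4 + 40*t^3 - 80*t^2 + 80*t - 32)

κ_5 = D^5[K](0) = 3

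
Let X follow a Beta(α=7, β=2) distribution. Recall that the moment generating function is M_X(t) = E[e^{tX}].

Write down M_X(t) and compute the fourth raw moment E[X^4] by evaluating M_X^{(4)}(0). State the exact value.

M_X(t) = ₁F₁(7; 9; t)
M′(t) = 7*₁F₁(8; 10; t)/9
M′′(t) = 28*₁F₁(9; 11; t)/45
M′′′(t) = 28*₁F₁(10; 12; t)/55
M′′′′(t) = 14*₁F₁(11; 13; t)/33

E[X^4] = M′′′′(0) = 14/33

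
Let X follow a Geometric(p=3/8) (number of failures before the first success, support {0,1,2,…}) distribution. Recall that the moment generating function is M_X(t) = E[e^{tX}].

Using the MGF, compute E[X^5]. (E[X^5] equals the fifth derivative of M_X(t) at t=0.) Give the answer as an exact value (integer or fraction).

E[X^5] = M^(5)(0) = 338135/81

M_X(t) = 3/(8*(1 - 5*e^(t)/8))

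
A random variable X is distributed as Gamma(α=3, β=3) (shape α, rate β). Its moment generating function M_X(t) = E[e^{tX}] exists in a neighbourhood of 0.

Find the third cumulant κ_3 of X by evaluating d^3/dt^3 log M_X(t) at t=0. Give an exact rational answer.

κ_3 = K^(3)(0) = 2/9

M_X(t) = 27/(3 - t)^3
K_X(t) = log M_X(t) = -3*log(3 - t) + 3*log(3)
K^(3)(t) = -6/(t^3 - 9*t^2 + 27*t - 27)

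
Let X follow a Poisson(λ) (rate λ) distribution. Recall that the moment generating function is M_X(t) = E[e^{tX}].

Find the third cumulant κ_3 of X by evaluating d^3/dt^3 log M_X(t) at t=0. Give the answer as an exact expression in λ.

κ_3 = K^(3)(0) = λ

M_X(t) = e^(λ*(e^(t) - 1))
K_X(t) = log M_X(t) = λ*(e^(t) - 1)
K^(3)(t) = λ*e^(t)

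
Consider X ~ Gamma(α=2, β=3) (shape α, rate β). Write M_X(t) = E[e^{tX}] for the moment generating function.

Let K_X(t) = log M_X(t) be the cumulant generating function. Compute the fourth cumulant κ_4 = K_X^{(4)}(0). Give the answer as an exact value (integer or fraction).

M_X(t) = 9/(3 - t)^2
K_X(t) = log M_X(t) = -2*log(3 - t) + 2*log(3)
K′(t) = -2/(t - 3)
K′′(t) = 2/(t^2 - 6*t + 9)
K′′′(t) = -4/(t^3 - 9*t^2 + 27*t - 27)
K′′′′(t) = 12/(t^4 - 12*t^3 + 54*t^2 - 108*t + 81)

κ_4 = K′′′′(0) = 4/27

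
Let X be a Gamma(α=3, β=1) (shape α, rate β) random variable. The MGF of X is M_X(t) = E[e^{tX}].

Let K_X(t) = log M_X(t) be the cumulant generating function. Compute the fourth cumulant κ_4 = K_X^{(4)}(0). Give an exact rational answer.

κ_4 = K′′′′(0) = 18

M_X(t) = (1 - t)^(-3)
K_X(t) = log M_X(t) = -3*log(1 - t)
K′(t) = -3/(t - 1)
K′′(t) = 3/(t^2 - 2*t + 1)
K′′′(t) = -6/(t^3 - 3*t^2 + 3*t - 1)
K′′′′(t) = 18/(t^4 - 4*t^3 + 6*t^2 - 4*t + 1)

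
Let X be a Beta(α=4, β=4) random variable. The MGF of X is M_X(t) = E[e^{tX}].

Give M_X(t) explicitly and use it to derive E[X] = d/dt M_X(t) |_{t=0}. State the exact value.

M_X(t) = ₁F₁(4; 8; t)
dM/dt = ₁F₁(5; 9; t)/2

E[X] = dM/dt |_{t=0} = 1/2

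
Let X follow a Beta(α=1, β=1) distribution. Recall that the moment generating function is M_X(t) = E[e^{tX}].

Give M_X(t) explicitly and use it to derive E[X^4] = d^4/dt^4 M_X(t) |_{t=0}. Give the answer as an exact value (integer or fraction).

M_X(t) = ₁F₁(1; 2; t)
M′(t) = ₁F₁(2; 3; t)/2
M′′(t) = ₁F₁(3; 4; t)/3
M′′′(t) = ₁F₁(4; 5; t)/4
M′′′′(t) = ₁F₁(5; 6; t)/5

E[X^4] = M′′′′(0) = 1/5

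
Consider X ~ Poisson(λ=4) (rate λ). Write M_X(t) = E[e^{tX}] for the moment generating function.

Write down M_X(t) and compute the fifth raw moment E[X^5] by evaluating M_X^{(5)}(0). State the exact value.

E[X^5] = M′′′′′(0) = 5428

M_X(t) = e^(4*e^(t) - 4)
M′(t) = 4*e^(-4)*e^(t)*e^(4*e^(t))
M′′(t) = (16*e^(2*t)*e^(4*e^(t)) + 4*e^(t)*e^(4*e^(t)))*e^(-4)
M′′′(t) = (64*e^(3*t)*e^(4*e^(t)) + 48*e^(2*t)*e^(4*e^(t)) + 4*e^(t)*e^(4*e^(t)))*e^(-4)
M′′′′(t) = (256*e^(4*t)*e^(4*e^(t)) + 384*e^(3*t)*e^(4*e^(t)) + 112*e^(2*t)*e^(4*e^(t)) + 4*e^(t)*e^(4*e^(t)))*e^(-4)
M′′′′′(t) = (1024*e^(5*t)*e^(4*e^(t)) + 2560*e^(4*t)*e^(4*e^(t)) + 1600*e^(3*t)*e^(4*e^(t)) + 240*e^(2*t)*e^(4*e^(t)) + 4*e^(t)*e^(4*e^(t)))*e^(-4)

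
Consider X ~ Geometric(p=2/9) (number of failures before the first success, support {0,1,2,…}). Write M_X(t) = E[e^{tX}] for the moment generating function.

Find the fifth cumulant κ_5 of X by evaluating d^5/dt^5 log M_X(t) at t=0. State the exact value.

κ_5 = K^(5)(0) = 23940

M_X(t) = 2/(9*(1 - 7*e^(t)/9))
K_X(t) = log M_X(t) = -log(1 - 7*e^(t)/9) - 2*log(3) + log(2)
K^(5)(t) = (-21609*e^(4*t) - 305613*e^(3*t) - 392931*e^(2*t) - 45927*e^(t))/(16807*e^(5*t) - 108045*e^(4*t) + 277830*e^(3*t) - 357210*e^(2*t) + 229635*e^(t) - 59049)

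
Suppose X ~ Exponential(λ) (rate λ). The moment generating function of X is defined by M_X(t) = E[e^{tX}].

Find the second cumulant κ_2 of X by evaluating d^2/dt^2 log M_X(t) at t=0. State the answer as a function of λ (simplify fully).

M_X(t) = λ/(λ - t)
K_X(t) = log M_X(t) = log(λ) - log(λ - t)
dK/dt = -1/(-λ + t)
d^2K/dt^2 = 1/(λ^2 - 2*λ*t + t^2)

κ_2 = d^2K/dt^2 |_{t=0} = λ^(-2)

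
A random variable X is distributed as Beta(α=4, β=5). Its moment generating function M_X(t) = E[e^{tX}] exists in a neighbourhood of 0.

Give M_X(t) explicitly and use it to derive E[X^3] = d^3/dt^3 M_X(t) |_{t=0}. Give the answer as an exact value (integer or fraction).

M_X(t) = ₁F₁(4; 9; t)
M^(3)(t) = 4*₁F₁(7; 12; t)/33

E[X^3] = M^(3)(0) = 4/33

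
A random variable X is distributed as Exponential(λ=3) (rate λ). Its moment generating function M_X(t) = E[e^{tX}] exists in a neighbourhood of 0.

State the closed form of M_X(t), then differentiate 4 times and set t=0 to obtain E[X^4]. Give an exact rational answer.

M_X(t) = 3/(3 - t)
M′(t) = 3/(t^2 - 6*t + 9)
M′′(t) = -6/(t^3 - 9*t^2 + 27*t - 27)
M′′′(t) = 18/(t^4 - 12*t^3 + 54*t^2 - 108*t + 81)
M′′′′(t) = -72/(t^5 - 15*t^4 + 90*t^3 - 270*t^2 + 405*t - 243)

E[X^4] = M′′′′(0) = 8/27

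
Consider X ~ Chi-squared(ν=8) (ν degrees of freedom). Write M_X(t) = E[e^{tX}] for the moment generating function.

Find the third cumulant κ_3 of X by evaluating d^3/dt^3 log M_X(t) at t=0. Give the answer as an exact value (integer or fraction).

κ_3 = D^3[K](0) = 64

M_X(t) = (1 - 2*t)^(-4)
K_X(t) = log M_X(t) = -4*log(1 - 2*t)
D^3[K](t) = -64/(8*t^3 - 12*t^2 + 6*t - 1)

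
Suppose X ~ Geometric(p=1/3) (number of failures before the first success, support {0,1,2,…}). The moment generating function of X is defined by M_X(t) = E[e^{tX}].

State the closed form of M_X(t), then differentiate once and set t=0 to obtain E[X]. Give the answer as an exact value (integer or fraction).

M_X(t) = 1/(3*(1 - 2*e^(t)/3))
M^(1)(t) = 2*e^(t)/(4*e^(2*t) - 12*e^(t) + 9)

E[X] = M^(1)(0) = 2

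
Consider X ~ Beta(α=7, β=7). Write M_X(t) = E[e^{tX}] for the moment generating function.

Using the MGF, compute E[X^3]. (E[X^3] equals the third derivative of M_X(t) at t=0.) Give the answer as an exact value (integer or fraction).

E[X^3] = M^(3)(0) = 3/20

M_X(t) = ₁F₁(7; 14; t)
M^(3)(t) = 3*₁F₁(10; 17; t)/20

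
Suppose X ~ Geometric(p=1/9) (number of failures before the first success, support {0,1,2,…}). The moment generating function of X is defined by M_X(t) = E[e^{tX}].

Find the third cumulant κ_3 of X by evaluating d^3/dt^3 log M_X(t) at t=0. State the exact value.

M_X(t) = 1/(9*(1 - 8*e^(t)/9))
K_X(t) = log M_X(t) = -log(1 - 8*e^(t)/9) - 2*log(3)
K′(t) = -8*e^(t)/(8*e^(t) - 9)
K′′(t) = 72*e^(t)/(64*e^(2*t) - 144*e^(t) + 81)
K′′′(t) = (-576*e^(2*t) - 648*e^(t))/(512*e^(3*t) - 1728*e^(2*t) + 1944*e^(t) - 729)

κ_3 = K′′′(0) = 1224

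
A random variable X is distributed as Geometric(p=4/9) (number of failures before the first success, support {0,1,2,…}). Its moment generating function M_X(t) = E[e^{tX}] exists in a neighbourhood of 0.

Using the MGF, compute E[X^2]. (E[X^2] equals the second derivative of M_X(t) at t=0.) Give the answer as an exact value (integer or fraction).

M_X(t) = 4/(9*(1 - 5*e^(t)/9))
D^2[M](t) = (-100*e^(2*t) - 180*e^(t))/(125*e^(3*t) - 675*e^(2*t) + 1215*e^(t) - 729)

E[X^2] = D^2[M](0) = 35/8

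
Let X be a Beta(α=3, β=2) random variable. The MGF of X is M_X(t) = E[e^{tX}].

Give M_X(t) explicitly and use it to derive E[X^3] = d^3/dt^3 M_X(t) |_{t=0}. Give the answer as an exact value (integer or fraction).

M_X(t) = ₁F₁(3; 5; t)
M^(3)(t) = 2*₁F₁(6; 8; t)/7

E[X^3] = M^(3)(0) = 2/7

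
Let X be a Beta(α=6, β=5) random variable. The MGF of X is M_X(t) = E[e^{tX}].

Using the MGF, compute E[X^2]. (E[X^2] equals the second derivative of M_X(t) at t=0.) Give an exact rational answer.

E[X^2] = D^2[M](0) = 7/22

M_X(t) = ₁F₁(6; 11; t)
D^2[M](t) = 7*₁F₁(8; 13; t)/22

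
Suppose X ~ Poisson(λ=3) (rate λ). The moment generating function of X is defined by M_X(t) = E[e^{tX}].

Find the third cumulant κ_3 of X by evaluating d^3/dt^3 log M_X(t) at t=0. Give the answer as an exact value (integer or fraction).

M_X(t) = e^(3*e^(t) - 3)
K_X(t) = log M_X(t) = 3*e^(t) - 3
K′(t) = 3*e^(t)
K′′(t) = 3*e^(t)
K′′′(t) = 3*e^(t)

κ_3 = K′′′(0) = 3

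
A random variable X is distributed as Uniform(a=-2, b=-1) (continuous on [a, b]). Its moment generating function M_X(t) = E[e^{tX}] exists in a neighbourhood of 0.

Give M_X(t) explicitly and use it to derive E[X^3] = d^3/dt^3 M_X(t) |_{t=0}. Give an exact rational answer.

E[X^3] = M′′′(0) = -15/4

M_X(t) = (e^(-t) - e^(-2*t))/t
M′(t) = (-t*e^(t) + 2*t - e^(t) + 1)*e^(-2*t)/t^2
M′′(t) = (t^2*e^(t) - 4*t^2 + 2*t*e^(t) - 4*t + 2*e^(t) - 2)*e^(-2*t)/t^3
M′′′(t) = (-t^3*e^(t) + 8*t^3 - 3*t^2*e^(t) + 12*t^2 - 6*t*e^(t) + 12*t - 6*e^(t) + 6)*e^(-2*t)/t^4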